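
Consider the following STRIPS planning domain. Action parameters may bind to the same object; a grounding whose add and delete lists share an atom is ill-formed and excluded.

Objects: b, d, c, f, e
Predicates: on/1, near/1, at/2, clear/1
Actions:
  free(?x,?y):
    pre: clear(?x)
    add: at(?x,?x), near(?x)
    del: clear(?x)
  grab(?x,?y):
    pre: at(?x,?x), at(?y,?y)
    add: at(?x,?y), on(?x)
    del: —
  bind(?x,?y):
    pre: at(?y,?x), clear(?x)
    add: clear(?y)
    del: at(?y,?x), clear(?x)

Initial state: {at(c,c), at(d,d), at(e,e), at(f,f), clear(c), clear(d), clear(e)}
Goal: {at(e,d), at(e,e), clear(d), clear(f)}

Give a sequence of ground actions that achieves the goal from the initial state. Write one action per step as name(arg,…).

1. grab(f,c)  →  {at(c,c), at(d,d), at(e,e), at(f,c), at(f,f), clear(c), clear(d), clear(e), on(f)}
2. grab(e,d)  →  {at(c,c), at(d,d), at(e,d), at(e,e), at(f,c), at(f,f), clear(c), clear(d), clear(e), on(e), on(f)}
3. bind(c,f)  →  {at(c,c), at(d,d), at(e,d), at(e,e), at(f,f), clear(d), clear(e), clear(f), on(e), on(f)}

grab(f,c); grab(e,d); bind(c,f)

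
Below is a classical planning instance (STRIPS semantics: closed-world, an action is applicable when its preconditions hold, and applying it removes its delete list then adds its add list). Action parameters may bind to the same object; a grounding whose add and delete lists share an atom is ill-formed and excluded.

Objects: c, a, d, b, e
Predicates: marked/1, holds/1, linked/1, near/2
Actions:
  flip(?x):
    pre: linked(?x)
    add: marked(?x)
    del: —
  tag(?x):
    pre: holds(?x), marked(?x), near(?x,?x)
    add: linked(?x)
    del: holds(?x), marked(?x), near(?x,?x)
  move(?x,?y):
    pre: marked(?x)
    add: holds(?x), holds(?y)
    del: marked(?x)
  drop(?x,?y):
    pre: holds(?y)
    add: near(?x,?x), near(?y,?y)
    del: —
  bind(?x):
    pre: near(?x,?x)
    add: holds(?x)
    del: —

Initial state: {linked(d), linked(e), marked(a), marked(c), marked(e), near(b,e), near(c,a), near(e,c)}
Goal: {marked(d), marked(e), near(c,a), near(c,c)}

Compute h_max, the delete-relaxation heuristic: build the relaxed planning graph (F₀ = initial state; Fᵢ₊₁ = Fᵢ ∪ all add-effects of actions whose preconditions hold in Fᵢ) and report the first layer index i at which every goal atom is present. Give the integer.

F0 = init (8 atoms)
F1 = F0 ∪ {holds(a), holds(b), holds(c), holds(d), holds(e), marked(d)}  (14 atoms)
F2 = F1 ∪ {near(a,a), near(b,b), near(c,c), near(d,d), near(e,e)}  (19 atoms)
goal ⊆ F2  ⇒  h_max = 2

2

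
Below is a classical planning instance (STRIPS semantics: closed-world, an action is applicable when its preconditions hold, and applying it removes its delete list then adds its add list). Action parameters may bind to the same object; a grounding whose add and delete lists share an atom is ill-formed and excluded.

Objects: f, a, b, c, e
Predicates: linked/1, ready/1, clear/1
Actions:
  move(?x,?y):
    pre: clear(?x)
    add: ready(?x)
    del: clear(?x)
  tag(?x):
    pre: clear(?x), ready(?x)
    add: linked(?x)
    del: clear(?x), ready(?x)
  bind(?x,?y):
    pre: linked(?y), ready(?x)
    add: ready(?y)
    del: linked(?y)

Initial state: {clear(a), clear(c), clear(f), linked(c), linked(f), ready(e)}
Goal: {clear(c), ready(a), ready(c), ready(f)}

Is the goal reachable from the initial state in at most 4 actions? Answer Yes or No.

1. move(f,f)  →  {clear(a), clear(c), linked(c), linked(f), ready(e), ready(f)}
2. move(a,f)  →  {clear(c), linked(c), linked(f), ready(a), ready(e), ready(f)}
3. bind(f,c)  →  {clear(c), linked(f), ready(a), ready(c), ready(e), ready(f)}
optimal plan length = 3; 3 ≤ 4

Yes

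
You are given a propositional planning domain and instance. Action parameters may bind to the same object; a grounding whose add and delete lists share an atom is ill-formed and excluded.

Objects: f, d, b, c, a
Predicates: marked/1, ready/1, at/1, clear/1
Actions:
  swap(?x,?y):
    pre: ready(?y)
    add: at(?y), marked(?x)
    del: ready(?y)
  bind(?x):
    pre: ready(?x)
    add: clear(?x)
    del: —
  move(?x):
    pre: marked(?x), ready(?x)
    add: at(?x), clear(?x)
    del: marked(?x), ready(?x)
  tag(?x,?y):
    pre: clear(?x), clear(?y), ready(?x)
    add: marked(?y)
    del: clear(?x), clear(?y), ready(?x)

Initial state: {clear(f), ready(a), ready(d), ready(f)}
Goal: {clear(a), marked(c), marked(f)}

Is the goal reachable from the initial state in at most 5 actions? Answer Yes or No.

1. swap(f,f)  →  {at(f), clear(f), marked(f), ready(a), ready(d)}
2. swap(c,d)  →  {at(d), at(f), clear(f), marked(c), marked(f), ready(a)}
3. bind(a)  →  {at(d), at(f), clear(a), clear(f), marked(c), marked(f), ready(a)}
optimal plan length = 3; 3 ≤ 5

Yes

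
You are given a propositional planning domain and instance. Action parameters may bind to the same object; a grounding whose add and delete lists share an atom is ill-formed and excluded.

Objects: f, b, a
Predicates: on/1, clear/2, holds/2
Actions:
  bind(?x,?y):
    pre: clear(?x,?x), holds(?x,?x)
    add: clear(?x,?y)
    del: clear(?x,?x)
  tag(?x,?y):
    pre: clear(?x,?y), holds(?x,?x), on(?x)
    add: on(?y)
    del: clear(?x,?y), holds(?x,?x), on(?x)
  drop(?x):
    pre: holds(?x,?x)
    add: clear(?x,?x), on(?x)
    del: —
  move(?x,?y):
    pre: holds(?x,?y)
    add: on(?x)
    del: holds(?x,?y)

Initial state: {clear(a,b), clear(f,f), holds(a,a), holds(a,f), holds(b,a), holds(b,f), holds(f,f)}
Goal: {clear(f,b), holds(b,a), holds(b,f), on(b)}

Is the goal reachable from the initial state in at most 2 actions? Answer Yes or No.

No

1. bind(f,b)  →  {clear(a,b), clear(f,b), holds(a,a), holds(a,f), holds(b,a), holds(b,f), holds(f,f)}
2. drop(a)  →  {clear(a,a), clear(a,b), clear(f,b), holds(a,a), holds(a,f), holds(b,a), holds(b,f), holds(f,f), on(a)}
3. tag(a,b)  →  {clear(a,a), clear(f,b), holds(a,f), holds(b,a), holds(b,f), holds(f,f), on(b)}
optimal plan length = 3; 3 > 2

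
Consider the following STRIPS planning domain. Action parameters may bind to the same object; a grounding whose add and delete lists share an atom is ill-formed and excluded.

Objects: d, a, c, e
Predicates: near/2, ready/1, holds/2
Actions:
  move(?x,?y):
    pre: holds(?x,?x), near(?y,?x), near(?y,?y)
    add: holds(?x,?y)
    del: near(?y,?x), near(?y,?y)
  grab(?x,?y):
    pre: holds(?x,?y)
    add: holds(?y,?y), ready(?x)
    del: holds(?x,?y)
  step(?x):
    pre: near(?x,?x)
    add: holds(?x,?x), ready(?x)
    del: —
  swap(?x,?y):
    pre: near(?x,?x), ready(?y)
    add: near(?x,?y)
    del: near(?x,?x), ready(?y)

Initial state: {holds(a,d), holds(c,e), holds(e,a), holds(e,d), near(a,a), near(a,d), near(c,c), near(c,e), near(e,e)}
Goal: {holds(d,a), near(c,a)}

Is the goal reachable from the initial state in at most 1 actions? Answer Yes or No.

1. grab(a,d)  →  {holds(c,e), holds(d,d), holds(e,a), holds(e,d), near(a,a), near(a,d), near(c,c), near(c,e), near(e,e), ready(a)}
2. move(d,a)  →  {holds(c,e), holds(d,a), holds(d,d), holds(e,a), holds(e,d), near(c,c), near(c,e), near(e,e), ready(a)}
3. swap(c,a)  →  {holds(c,e), holds(d,a), holds(d,d), holds(e,a), holds(e,d), near(c,a), near(c,e), near(e,e)}
optimal plan length = 3; 3 > 1

No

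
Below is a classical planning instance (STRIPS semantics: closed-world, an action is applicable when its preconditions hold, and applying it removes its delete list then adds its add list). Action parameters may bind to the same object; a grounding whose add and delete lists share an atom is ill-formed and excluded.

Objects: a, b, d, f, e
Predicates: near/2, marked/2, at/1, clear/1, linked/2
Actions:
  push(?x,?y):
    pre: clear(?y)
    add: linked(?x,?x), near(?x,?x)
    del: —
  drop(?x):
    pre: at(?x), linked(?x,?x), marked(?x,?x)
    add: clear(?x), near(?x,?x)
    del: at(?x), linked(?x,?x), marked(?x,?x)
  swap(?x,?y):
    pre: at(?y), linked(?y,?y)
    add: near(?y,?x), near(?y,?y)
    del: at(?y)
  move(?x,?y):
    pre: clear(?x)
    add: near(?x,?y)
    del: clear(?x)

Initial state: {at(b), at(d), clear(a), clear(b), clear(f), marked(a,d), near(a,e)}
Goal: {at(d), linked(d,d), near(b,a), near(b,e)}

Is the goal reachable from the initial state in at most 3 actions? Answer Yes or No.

1. push(b,a)  →  {at(b), at(d), clear(a), clear(b), clear(f), linked(b,b), marked(a,d), near(a,e), near(b,b)}
2. push(d,a)  →  {at(b), at(d), clear(a), clear(b), clear(f), linked(b,b), linked(d,d), marked(a,d), near(a,e), near(b,b), near(d,d)}
3. swap(a,b)  →  {at(d), clear(a), clear(b), clear(f), linked(b,b), linked(d,d), marked(a,d), near(a,e), near(b,a), near(b,b), near(d,d)}
4. move(b,e)  →  {at(d), clear(a), clear(f), linked(b,b), linked(d,d), marked(a,d), near(a,e), near(b,a), near(b,b), near(b,e), near(d,d)}
optimal plan length = 4; 4 > 3

No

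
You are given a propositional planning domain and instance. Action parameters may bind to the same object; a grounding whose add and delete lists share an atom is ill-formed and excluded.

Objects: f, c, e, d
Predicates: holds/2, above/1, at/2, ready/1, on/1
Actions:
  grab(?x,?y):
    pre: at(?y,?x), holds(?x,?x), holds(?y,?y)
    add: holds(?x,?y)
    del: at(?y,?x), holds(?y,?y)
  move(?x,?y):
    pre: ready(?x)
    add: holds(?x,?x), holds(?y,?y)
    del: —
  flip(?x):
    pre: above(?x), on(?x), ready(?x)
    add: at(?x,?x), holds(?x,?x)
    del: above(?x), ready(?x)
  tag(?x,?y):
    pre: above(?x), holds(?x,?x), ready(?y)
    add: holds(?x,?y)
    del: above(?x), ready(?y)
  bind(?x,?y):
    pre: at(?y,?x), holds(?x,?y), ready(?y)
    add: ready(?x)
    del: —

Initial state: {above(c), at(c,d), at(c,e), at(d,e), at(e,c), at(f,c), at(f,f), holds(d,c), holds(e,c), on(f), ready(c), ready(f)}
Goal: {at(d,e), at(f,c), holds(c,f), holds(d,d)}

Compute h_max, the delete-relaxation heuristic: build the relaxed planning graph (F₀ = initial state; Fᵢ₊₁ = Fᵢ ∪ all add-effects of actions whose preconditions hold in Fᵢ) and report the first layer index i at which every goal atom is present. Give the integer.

2

F0 = init (12 atoms)
F1 = F0 ∪ {holds(c,c), holds(d,d), holds(e,e), holds(f,f), ready(d), ready(e)}  (18 atoms)
F2 = F1 ∪ {holds(c,d), holds(c,e), holds(c,f), holds(e,d)}  (22 atoms)
goal ⊆ F2  ⇒  h_max = 2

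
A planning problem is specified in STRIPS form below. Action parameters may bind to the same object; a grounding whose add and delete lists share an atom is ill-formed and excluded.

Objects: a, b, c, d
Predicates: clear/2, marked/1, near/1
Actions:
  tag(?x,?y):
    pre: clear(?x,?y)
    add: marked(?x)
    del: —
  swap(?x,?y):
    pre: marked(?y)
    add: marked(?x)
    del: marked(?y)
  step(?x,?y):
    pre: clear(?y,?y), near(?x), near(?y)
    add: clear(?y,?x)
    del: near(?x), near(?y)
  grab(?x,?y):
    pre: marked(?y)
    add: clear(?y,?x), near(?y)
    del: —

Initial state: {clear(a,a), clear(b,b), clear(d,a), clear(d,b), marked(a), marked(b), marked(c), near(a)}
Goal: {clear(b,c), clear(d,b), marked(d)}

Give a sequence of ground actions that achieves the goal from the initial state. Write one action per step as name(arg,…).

tag(d,a); grab(c,b)

1. tag(d,a)  →  {clear(a,a), clear(b,b), clear(d,a), clear(d,b), marked(a), marked(b), marked(c), marked(d), near(a)}
2. grab(c,b)  →  {clear(a,a), clear(b,b), clear(b,c), clear(d,a), clear(d,b), marked(a), marked(b), marked(c), marked(d), near(a), near(b)}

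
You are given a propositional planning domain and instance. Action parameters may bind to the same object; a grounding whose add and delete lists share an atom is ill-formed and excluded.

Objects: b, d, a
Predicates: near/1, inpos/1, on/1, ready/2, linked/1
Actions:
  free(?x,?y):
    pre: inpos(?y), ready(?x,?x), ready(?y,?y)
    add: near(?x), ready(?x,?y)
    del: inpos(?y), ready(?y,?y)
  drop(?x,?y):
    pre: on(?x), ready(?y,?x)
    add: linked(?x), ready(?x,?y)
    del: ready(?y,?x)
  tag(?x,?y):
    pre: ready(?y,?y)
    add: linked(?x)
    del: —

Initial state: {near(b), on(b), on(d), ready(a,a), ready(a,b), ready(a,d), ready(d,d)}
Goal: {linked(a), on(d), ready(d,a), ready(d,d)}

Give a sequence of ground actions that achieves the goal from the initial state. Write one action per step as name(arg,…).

drop(d,a); tag(a,d)

1. drop(d,a)  →  {linked(d), near(b), on(b), on(d), ready(a,a), ready(a,b), ready(d,a), ready(d,d)}
2. tag(a,d)  →  {linked(a), linked(d), near(b), on(b), on(d), ready(a,a), ready(a,b), ready(d,a), ready(d,d)}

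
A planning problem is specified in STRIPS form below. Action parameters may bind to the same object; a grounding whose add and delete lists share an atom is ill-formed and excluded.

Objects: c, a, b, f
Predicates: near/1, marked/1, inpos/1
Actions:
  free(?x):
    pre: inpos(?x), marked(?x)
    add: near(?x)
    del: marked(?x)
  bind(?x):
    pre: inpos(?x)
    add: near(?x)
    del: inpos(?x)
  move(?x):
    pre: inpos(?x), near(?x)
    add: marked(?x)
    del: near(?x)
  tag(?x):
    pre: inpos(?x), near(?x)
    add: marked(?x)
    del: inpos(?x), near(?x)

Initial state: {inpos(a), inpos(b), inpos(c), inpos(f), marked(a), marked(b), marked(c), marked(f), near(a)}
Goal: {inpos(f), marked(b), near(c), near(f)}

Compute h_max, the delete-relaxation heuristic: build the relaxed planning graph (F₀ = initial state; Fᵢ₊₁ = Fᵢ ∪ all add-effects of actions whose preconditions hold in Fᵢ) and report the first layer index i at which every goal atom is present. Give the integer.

1

F0 = init (9 atoms)
F1 = F0 ∪ {near(b), near(c), near(f)}  (12 atoms)
goal ⊆ F1  ⇒  h_max = 1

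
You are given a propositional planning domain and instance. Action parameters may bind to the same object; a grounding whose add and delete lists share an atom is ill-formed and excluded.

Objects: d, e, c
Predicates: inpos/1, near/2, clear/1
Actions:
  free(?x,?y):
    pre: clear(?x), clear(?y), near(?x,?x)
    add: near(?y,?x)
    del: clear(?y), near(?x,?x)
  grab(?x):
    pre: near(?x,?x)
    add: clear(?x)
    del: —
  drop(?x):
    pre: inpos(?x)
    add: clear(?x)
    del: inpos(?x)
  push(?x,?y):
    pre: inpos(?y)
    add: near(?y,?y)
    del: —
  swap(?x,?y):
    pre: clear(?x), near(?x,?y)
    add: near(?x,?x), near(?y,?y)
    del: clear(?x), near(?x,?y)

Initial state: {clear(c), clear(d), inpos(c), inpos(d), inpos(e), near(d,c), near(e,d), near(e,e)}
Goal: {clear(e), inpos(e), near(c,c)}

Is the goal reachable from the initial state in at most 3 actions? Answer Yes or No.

1. grab(e)  →  {clear(c), clear(d), clear(e), inpos(c), inpos(d), inpos(e), near(d,c), near(e,d), near(e,e)}
2. push(d,c)  →  {clear(c), clear(d), clear(e), inpos(c), inpos(d), inpos(e), near(c,c), near(d,c), near(e,d), near(e,e)}
optimal plan length = 2; 2 ≤ 3

Yes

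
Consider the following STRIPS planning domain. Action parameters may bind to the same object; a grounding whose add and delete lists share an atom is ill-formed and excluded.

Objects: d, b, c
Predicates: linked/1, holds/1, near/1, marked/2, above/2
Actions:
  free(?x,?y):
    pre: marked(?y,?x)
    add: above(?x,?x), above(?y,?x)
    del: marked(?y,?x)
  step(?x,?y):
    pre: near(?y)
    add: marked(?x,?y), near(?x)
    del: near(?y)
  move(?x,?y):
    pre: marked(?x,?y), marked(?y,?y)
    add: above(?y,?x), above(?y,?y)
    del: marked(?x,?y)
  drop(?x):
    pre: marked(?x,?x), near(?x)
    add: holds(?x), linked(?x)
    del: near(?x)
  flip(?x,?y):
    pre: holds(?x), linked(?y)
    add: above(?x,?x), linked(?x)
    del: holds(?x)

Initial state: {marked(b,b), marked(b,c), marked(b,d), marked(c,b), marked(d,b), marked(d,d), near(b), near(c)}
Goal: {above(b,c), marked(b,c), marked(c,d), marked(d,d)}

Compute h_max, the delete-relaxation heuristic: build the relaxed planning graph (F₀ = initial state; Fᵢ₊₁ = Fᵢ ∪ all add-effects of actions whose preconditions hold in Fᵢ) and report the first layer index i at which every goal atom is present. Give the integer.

F0 = init (8 atoms)
F1 = F0 ∪ {above(b,b), above(b,c), above(b,d), above(c,b), above(c,c), above(d,b), above(d,d), holds(b), linked(b), marked(d,c), near(d)}  (19 atoms)
F2 = F1 ∪ {above(d,c), holds(d), linked(d), marked(c,d)}  (23 atoms)
goal ⊆ F2  ⇒  h_max = 2

2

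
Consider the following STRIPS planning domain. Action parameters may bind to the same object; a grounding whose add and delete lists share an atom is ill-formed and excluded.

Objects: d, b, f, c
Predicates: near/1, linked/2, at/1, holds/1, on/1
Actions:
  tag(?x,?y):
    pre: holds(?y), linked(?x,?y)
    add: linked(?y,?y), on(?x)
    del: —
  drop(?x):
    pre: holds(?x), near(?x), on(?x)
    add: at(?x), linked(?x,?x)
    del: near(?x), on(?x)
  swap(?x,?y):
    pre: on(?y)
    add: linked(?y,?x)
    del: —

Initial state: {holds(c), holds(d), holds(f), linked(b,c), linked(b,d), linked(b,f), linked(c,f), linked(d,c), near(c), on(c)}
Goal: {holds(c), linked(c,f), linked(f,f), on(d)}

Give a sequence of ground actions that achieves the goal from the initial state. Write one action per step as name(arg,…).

1. tag(d,c)  →  {holds(c), holds(d), holds(f), linked(b,c), linked(b,d), linked(b,f), linked(c,c), linked(c,f), linked(d,c), near(c), on(c), on(d)}
2. tag(b,f)  →  {holds(c), holds(d), holds(f), linked(b,c), linked(b,d), linked(b,f), linked(c,c), linked(c,f), linked(d,c), linked(f,f), near(c), on(b), on(c), on(d)}

tag(d,c); tag(b,f)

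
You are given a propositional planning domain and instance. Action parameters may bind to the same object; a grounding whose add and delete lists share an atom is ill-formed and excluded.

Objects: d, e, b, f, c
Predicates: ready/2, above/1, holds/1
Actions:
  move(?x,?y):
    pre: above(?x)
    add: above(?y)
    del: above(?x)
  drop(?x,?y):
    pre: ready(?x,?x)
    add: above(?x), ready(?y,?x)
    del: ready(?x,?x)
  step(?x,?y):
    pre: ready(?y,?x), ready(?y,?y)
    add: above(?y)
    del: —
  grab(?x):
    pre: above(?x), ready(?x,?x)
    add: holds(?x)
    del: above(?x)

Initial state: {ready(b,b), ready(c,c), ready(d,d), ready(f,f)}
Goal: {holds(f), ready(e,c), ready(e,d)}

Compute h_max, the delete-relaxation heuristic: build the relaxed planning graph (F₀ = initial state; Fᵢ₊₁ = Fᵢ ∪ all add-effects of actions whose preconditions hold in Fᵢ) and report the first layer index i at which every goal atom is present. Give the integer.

F0 = init (4 atoms)
F1 = F0 ∪ {above(b), above(c), above(d), above(f), ready(b,c), ready(b,d), ready(b,f), ready(c,b), ready(c,d), ready(c,f), ready(d,b), ready(d,c), ready(d,f), ready(e,b), ready(e,c), ready(e,d), ready(e,f), ready(f,b), ready(f,c), ready(f,d)}  (24 atoms)
F2 = F1 ∪ {above(e), holds(b), holds(c), holds(d), holds(f)}  (29 atoms)
goal ⊆ F2  ⇒  h_max = 2

2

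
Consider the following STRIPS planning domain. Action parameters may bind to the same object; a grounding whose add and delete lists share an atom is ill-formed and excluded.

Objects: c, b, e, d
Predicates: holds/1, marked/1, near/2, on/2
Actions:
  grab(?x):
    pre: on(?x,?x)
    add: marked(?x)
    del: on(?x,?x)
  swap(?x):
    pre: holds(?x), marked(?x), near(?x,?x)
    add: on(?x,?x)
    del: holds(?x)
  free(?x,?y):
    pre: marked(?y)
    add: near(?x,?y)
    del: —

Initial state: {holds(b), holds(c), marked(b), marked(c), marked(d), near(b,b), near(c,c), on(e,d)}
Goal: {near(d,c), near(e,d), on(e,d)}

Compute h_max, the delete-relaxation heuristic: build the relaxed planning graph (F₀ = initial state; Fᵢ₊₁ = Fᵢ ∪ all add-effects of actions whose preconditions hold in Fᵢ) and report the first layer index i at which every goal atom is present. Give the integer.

F0 = init (8 atoms)
F1 = F0 ∪ {near(b,c), near(b,d), near(c,b), near(c,d), near(d,b), near(d,c), near(d,d), near(e,b), near(e,c), near(e,d), on(b,b), on(c,c)}  (20 atoms)
goal ⊆ F1  ⇒  h_max = 1

1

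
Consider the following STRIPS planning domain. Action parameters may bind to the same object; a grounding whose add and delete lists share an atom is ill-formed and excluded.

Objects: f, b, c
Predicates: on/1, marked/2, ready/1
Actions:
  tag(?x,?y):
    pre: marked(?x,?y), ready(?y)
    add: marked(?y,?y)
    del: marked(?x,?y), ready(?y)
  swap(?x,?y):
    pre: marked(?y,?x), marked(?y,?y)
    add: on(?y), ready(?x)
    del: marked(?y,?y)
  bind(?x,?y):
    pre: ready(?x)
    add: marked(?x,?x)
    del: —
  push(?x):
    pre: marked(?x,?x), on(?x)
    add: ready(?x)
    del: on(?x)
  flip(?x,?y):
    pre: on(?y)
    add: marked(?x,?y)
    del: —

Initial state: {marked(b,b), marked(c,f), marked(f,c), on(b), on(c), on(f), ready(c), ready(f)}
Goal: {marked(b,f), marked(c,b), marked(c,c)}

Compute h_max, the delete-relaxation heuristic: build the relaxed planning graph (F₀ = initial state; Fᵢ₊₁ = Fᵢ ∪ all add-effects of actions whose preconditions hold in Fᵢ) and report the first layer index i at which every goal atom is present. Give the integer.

1

F0 = init (8 atoms)
F1 = F0 ∪ {marked(b,c), marked(b,f), marked(c,b), marked(c,c), marked(f,b), marked(f,f), ready(b)}  (15 atoms)
goal ⊆ F1  ⇒  h_max = 1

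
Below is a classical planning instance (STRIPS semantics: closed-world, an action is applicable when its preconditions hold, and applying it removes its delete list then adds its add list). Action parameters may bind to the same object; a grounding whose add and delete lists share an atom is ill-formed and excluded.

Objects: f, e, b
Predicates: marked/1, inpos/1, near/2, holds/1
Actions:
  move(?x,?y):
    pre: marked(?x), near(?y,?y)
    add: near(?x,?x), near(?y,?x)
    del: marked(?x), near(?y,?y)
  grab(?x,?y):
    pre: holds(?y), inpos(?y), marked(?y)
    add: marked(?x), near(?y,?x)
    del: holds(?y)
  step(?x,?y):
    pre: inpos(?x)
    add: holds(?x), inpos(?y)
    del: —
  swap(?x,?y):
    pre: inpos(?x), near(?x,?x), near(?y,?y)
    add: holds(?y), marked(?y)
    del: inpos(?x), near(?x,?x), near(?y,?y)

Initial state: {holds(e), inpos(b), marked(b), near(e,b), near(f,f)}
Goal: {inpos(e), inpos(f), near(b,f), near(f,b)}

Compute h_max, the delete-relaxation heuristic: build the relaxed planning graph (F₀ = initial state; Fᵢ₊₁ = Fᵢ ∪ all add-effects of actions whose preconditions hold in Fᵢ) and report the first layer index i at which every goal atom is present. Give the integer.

2

F0 = init (5 atoms)
F1 = F0 ∪ {holds(b), inpos(e), inpos(f), near(b,b), near(f,b)}  (10 atoms)
F2 = F1 ∪ {holds(f), marked(e), marked(f), near(b,e), near(b,f)}  (15 atoms)
goal ⊆ F2  ⇒  h_max = 2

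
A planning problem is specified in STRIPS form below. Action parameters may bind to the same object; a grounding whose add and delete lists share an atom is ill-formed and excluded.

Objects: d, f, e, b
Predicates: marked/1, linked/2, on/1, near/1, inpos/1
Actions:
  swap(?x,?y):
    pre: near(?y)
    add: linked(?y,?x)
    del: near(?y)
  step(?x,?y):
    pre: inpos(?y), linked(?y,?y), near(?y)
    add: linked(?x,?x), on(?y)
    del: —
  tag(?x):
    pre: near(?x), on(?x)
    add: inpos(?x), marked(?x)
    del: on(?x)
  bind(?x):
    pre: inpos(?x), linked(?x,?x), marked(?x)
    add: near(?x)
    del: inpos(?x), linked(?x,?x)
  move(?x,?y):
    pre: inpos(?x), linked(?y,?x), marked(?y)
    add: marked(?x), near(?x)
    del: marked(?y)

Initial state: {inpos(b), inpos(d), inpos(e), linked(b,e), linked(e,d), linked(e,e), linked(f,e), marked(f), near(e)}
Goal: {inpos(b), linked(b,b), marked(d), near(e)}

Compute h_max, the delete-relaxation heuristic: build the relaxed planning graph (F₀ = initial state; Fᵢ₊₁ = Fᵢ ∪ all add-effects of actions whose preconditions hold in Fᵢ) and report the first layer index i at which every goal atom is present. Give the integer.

F0 = init (9 atoms)
F1 = F0 ∪ {linked(b,b), linked(d,d), linked(e,b), linked(e,f), linked(f,f), marked(e), on(e)}  (16 atoms)
F2 = F1 ∪ {marked(b), marked(d), near(b), near(d)}  (20 atoms)
goal ⊆ F2  ⇒  h_max = 2

2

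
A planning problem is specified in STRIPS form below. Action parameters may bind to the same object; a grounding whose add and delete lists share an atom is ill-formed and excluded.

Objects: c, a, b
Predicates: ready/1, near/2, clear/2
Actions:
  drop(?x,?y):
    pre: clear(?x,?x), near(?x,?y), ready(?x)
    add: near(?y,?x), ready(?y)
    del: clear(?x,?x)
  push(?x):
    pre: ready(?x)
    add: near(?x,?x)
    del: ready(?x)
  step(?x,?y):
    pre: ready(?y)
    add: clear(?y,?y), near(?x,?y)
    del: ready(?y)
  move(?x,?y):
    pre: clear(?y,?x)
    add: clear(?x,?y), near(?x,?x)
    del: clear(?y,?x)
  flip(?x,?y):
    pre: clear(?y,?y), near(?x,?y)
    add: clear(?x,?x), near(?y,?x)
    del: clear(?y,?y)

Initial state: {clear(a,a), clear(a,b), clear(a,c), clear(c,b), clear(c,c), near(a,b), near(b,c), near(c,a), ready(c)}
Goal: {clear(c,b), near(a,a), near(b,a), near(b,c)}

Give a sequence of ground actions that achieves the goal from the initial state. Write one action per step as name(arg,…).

1. drop(c,a)  →  {clear(a,a), clear(a,b), clear(a,c), clear(c,b), near(a,b), near(a,c), near(b,c), near(c,a), ready(a), ready(c)}
2. drop(a,b)  →  {clear(a,b), clear(a,c), clear(c,b), near(a,b), near(a,c), near(b,a), near(b,c), near(c,a), ready(a), ready(b), ready(c)}
3. push(a)  →  {clear(a,b), clear(a,c), clear(c,b), near(a,a), near(a,b), near(a,c), near(b,a), near(b,c), near(c,a), ready(b), ready(c)}

drop(c,a); drop(a,b); push(a)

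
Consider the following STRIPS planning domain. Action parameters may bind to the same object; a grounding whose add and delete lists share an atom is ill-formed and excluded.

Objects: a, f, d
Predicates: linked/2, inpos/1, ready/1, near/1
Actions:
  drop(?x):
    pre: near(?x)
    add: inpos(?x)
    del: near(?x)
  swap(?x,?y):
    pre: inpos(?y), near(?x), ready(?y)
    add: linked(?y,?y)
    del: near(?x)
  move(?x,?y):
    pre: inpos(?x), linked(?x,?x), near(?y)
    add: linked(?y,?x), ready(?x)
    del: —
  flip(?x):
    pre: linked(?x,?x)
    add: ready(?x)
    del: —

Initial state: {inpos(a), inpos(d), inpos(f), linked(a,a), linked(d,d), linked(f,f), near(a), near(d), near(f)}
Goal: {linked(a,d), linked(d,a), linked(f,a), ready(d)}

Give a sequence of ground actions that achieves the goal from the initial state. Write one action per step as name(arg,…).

1. move(a,f)  →  {inpos(a), inpos(d), inpos(f), linked(a,a), linked(d,d), linked(f,a), linked(f,f), near(a), near(d), near(f), ready(a)}
2. move(a,d)  →  {inpos(a), inpos(d), inpos(f), linked(a,a), linked(d,a), linked(d,d), linked(f,a), linked(f,f), near(a), near(d), near(f), ready(a)}
3. move(d,a)  →  {inpos(a), inpos(d), inpos(f), linked(a,a), linked(a,d), linked(d,a), linked(d,d), linked(f,a), linked(f,f), near(a), near(d), near(f), ready(a), ready(d)}

move(a,f); move(a,d); move(d,a)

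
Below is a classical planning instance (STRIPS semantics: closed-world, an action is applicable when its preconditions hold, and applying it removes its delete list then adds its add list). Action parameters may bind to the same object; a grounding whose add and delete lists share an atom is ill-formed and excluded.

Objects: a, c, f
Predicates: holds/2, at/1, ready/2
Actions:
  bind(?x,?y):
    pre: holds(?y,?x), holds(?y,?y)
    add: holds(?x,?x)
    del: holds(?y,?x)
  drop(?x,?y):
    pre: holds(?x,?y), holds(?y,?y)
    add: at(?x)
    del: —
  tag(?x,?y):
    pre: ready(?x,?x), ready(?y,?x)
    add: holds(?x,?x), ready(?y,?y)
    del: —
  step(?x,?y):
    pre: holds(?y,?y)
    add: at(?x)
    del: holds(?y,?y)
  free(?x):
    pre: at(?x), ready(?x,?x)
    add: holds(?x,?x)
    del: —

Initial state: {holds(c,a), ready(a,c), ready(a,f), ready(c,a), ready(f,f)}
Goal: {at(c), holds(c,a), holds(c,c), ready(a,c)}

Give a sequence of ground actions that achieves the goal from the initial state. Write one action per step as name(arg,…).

1. tag(f,a)  →  {holds(c,a), holds(f,f), ready(a,a), ready(a,c), ready(a,f), ready(c,a), ready(f,f)}
2. tag(a,c)  →  {holds(a,a), holds(c,a), holds(f,f), ready(a,a), ready(a,c), ready(a,f), ready(c,a), ready(c,c), ready(f,f)}
3. drop(c,a)  →  {at(c), holds(a,a), holds(c,a), holds(f,f), ready(a,a), ready(a,c), ready(a,f), ready(c,a), ready(c,c), ready(f,f)}
4. tag(c,a)  →  {at(c), holds(a,a), holds(c,a), holds(c,c), holds(f,f), ready(a,a), ready(a,c), ready(a,f), ready(c,a), ready(c,c), ready(f,f)}

tag(f,a); tag(a,c); drop(c,a); tag(c,a)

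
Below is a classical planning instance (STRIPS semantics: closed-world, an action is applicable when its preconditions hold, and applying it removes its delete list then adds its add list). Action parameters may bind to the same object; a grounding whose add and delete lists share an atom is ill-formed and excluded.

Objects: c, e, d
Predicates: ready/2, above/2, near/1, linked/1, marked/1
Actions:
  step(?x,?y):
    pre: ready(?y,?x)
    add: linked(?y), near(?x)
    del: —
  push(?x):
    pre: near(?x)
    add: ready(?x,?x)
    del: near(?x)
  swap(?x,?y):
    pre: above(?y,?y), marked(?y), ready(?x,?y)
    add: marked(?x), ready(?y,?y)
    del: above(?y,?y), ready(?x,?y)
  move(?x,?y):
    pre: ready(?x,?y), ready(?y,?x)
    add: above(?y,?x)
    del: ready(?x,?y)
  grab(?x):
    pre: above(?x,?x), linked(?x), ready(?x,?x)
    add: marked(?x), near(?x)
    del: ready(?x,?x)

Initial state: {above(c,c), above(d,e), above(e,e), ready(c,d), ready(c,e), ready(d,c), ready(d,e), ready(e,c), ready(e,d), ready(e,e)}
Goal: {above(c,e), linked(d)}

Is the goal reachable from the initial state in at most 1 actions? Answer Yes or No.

No

1. step(c,d)  →  {above(c,c), above(d,e), above(e,e), linked(d), near(c), ready(c,d), ready(c,e), ready(d,c), ready(d,e), ready(e,c), ready(e,d), ready(e,e)}
2. move(e,c)  →  {above(c,c), above(c,e), above(d,e), above(e,e), linked(d), near(c), ready(c,d), ready(c,e), ready(d,c), ready(d,e), ready(e,d), ready(e,e)}
optimal plan length = 2; 2 > 1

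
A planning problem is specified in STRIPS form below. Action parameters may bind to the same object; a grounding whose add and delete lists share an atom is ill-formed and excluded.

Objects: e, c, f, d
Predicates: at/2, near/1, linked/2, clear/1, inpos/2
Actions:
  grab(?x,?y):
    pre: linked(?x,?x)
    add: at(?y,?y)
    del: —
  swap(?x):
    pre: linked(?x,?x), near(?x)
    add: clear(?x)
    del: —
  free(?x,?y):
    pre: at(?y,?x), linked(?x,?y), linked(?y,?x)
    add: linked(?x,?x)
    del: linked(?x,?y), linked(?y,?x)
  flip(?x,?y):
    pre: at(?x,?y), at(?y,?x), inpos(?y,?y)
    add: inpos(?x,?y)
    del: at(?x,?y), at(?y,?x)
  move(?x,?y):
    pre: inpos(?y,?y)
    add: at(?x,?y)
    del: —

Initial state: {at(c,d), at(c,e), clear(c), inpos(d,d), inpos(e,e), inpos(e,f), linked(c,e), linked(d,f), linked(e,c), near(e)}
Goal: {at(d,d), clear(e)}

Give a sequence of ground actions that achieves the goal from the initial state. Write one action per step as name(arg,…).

1. free(e,c)  →  {at(c,d), at(c,e), clear(c), inpos(d,d), inpos(e,e), inpos(e,f), linked(d,f), linked(e,e), near(e)}
2. grab(e,d)  →  {at(c,d), at(c,e), at(d,d), clear(c), inpos(d,d), inpos(e,e), inpos(e,f), linked(d,f), linked(e,e), near(e)}
3. swap(e)  →  {at(c,d), at(c,e), at(d,d), clear(c), clear(e), inpos(d,d), inpos(e,e), inpos(e,f), linked(d,f), linked(e,e), near(e)}

free(e,c); grab(e,d); swap(e)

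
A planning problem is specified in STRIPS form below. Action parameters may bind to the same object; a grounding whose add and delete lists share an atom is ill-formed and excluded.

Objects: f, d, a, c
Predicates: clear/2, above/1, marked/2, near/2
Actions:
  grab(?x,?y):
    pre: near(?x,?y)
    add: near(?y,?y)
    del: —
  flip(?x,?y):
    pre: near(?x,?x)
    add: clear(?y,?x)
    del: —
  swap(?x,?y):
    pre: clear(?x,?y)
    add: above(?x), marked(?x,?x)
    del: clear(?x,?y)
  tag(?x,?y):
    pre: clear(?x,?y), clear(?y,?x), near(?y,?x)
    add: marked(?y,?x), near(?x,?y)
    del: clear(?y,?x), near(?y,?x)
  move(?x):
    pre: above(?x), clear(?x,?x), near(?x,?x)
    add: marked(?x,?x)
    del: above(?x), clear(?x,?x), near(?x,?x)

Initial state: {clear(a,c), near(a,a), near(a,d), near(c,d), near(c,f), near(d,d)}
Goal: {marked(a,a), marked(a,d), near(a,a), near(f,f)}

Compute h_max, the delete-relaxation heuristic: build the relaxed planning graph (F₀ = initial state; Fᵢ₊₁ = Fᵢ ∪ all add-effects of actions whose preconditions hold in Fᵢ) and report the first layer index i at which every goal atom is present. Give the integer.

F0 = init (6 atoms)
F1 = F0 ∪ {above(a), clear(a,a), clear(a,d), clear(c,a), clear(c,d), clear(d,a), clear(d,d), clear(f,a), clear(f,d), marked(a,a), near(f,f)}  (17 atoms)
F2 = F1 ∪ {above(c), above(d), above(f), clear(a,f), clear(c,f), clear(d,f), clear(f,f), marked(a,d), marked(c,c), marked(d,d), marked(f,f), near(d,a)}  (29 atoms)
goal ⊆ F2  ⇒  h_max = 2

2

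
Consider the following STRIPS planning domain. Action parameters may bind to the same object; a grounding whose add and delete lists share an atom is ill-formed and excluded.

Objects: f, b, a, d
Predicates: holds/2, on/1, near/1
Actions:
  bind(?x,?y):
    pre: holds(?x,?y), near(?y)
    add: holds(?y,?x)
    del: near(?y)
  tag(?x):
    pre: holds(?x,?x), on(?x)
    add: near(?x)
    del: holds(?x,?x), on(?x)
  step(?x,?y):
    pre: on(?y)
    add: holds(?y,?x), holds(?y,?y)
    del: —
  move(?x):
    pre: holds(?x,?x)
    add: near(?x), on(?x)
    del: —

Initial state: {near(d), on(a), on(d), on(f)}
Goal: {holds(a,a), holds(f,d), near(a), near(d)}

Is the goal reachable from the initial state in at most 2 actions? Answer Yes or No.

1. step(f,a)  →  {holds(a,a), holds(a,f), near(d), on(a), on(d), on(f)}
2. step(d,f)  →  {holds(a,a), holds(a,f), holds(f,d), holds(f,f), near(d), on(a), on(d), on(f)}
3. move(a)  →  {holds(a,a), holds(a,f), holds(f,d), holds(f,f), near(a), near(d), on(a), on(d), on(f)}
optimal plan length = 3; 3 > 2

No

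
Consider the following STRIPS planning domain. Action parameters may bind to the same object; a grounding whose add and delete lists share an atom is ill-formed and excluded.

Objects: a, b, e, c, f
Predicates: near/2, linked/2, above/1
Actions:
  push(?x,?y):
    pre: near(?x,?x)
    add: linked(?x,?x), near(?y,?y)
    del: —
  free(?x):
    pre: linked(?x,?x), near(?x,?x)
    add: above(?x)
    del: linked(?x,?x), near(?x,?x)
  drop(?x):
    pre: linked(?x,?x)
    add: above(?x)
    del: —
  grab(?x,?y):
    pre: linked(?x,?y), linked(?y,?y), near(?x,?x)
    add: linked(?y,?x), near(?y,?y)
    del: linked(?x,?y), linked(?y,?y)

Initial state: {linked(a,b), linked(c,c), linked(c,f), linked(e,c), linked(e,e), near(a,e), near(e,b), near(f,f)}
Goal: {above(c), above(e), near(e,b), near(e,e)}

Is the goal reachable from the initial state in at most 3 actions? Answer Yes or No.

Yes

1. push(f,e)  →  {linked(a,b), linked(c,c), linked(c,f), linked(e,c), linked(e,e), linked(f,f), near(a,e), near(e,b), near(e,e), near(f,f)}
2. drop(e)  →  {above(e), linked(a,b), linked(c,c), linked(c,f), linked(e,c), linked(e,e), linked(f,f), near(a,e), near(e,b), near(e,e), near(f,f)}
3. drop(c)  →  {above(c), above(e), linked(a,b), linked(c,c), linked(c,f), linked(e,c), linked(e,e), linked(f,f), near(a,e), near(e,b), near(e,e), near(f,f)}
optimal plan length = 3; 3 ≤ 3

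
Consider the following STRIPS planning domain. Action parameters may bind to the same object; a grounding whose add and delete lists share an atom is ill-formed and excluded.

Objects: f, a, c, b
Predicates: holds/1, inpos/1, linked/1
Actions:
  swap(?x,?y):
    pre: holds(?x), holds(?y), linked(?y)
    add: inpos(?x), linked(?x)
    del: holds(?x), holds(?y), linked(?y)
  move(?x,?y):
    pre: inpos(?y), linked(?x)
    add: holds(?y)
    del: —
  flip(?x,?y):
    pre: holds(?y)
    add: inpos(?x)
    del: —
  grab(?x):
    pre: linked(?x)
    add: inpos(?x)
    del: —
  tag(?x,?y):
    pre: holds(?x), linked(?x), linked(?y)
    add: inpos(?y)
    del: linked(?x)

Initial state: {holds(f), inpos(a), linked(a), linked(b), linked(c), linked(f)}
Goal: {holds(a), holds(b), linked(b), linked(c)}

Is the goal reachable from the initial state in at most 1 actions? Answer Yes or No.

1. move(f,a)  →  {holds(a), holds(f), inpos(a), linked(a), linked(b), linked(c), linked(f)}
2. flip(b,f)  →  {holds(a), holds(f), inpos(a), inpos(b), linked(a), linked(b), linked(c), linked(f)}
3. move(f,b)  →  {holds(a), holds(b), holds(f), inpos(a), inpos(b), linked(a), linked(b), linked(c), linked(f)}
optimal plan length = 3; 3 > 1

No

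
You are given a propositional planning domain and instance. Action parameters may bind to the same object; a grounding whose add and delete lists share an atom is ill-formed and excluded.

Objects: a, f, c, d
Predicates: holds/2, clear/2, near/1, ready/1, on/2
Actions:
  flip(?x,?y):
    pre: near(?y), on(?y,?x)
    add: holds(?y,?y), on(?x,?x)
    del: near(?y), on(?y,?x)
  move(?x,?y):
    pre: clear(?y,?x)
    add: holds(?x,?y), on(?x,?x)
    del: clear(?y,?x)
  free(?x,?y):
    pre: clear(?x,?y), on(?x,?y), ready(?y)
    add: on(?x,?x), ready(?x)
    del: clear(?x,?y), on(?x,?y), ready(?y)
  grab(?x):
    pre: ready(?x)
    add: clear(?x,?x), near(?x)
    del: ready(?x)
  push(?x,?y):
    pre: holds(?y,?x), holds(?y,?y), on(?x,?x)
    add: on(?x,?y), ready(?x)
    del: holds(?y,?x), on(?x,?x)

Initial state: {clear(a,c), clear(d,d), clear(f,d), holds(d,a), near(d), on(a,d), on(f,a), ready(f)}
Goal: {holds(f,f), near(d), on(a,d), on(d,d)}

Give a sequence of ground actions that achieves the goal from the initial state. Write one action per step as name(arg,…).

1. move(d,f)  →  {clear(a,c), clear(d,d), holds(d,a), holds(d,f), near(d), on(a,d), on(d,d), on(f,a), ready(f)}
2. grab(f)  →  {clear(a,c), clear(d,d), clear(f,f), holds(d,a), holds(d,f), near(d), near(f), on(a,d), on(d,d), on(f,a)}
3. flip(a,f)  →  {clear(a,c), clear(d,d), clear(f,f), holds(d,a), holds(d,f), holds(f,f), near(d), on(a,a), on(a,d), on(d,d)}

move(d,f); grab(f); flip(a,f)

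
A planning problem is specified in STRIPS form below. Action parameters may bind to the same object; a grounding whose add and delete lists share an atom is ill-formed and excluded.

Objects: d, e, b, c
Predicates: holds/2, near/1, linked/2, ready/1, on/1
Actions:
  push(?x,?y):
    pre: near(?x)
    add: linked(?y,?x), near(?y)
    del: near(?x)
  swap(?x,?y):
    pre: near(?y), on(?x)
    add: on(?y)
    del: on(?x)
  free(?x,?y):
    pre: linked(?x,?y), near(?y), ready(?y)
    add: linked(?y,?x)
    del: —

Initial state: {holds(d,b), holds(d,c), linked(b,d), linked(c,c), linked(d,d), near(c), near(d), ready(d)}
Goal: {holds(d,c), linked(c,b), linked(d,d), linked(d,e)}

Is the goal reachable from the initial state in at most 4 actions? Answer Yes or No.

1. push(d,e)  →  {holds(d,b), holds(d,c), linked(b,d), linked(c,c), linked(d,d), linked(e,d), near(c), near(e), ready(d)}
2. push(e,d)  →  {holds(d,b), holds(d,c), linked(b,d), linked(c,c), linked(d,d), linked(d,e), linked(e,d), near(c), near(d), ready(d)}
3. push(d,b)  →  {holds(d,b), holds(d,c), linked(b,d), linked(c,c), linked(d,d), linked(d,e), linked(e,d), near(b), near(c), ready(d)}
4. push(b,c)  →  {holds(d,b), holds(d,c), linked(b,d), linked(c,b), linked(c,c), linked(d,d), linked(d,e), linked(e,d), near(c), ready(d)}
optimal plan length = 4; 4 ≤ 4

Yes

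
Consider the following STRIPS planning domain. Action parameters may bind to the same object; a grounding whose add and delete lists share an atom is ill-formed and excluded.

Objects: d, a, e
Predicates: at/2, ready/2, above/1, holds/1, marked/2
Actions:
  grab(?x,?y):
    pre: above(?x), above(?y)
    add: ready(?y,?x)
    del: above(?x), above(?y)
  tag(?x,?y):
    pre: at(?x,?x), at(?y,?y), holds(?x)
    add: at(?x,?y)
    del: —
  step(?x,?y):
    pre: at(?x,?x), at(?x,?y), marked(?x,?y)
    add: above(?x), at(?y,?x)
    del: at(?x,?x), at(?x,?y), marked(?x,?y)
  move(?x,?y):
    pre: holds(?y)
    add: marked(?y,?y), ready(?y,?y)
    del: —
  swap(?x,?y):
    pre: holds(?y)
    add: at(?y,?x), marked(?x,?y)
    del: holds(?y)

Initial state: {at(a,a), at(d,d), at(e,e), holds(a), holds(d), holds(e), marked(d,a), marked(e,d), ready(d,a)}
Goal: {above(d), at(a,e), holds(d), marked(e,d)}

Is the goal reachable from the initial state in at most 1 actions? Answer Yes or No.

No

1. tag(d,a)  →  {at(a,a), at(d,a), at(d,d), at(e,e), holds(a), holds(d), holds(e), marked(d,a), marked(e,d), ready(d,a)}
2. tag(a,e)  →  {at(a,a), at(a,e), at(d,a), at(d,d), at(e,e), holds(a), holds(d), holds(e), marked(d,a), marked(e,d), ready(d,a)}
3. step(d,a)  →  {above(d), at(a,a), at(a,d), at(a,e), at(e,e), holds(a), holds(d), holds(e), marked(e,d), ready(d,a)}
optimal plan length = 3; 3 > 1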